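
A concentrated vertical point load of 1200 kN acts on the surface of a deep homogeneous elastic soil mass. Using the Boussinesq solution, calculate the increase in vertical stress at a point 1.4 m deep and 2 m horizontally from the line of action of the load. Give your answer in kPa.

Δσ_z ≈ 18.1 kPa

Boussinesq vertical stress below a point load on an elastic half-space:
Δσ_z = 3P/(2πz²) · [1 + (r/z)²]^(−5/2)
r/z = 2/1.4 = 1.4286; [1+(r/z)²]^(−5/2) = 0.062019.
Δσ_z = 3×1200/(2π×1.4²) × 0.062019 = 292.33 × 0.062019 = 18.13 kPa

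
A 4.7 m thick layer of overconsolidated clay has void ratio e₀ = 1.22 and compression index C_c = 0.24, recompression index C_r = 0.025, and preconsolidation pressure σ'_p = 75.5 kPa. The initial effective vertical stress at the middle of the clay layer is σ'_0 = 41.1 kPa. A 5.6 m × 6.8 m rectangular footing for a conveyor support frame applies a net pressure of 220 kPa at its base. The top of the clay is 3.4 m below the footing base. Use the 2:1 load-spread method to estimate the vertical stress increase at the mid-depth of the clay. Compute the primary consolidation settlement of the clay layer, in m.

S_c ≈ 0.0758 m

Mid-depth of clay below the footing base: z = 3.4 + 4.7/2 = 5.75 m.
Stress increase at mid-clay by the 2:1 spreading method:
Δσ = qBL/((B+z)(L+z)) = 220×5.6×6.8/((5.6+5.75)(6.8+5.75)) = 58.814 kPa
Final effective stress: σ'_f = 41.1 + 58.814 = 99.914 kPa.
σ'_f = 99.914 > σ'_p = 75.5 kPa, so the stress path crosses the preconsolidation pressure — recompression up to σ'_p, then virgin compression beyond:
S_c = H/(1+e₀)·[C_r·log₁₀(σ'_p/σ'_0) + C_c·log₁₀(σ'_f/σ'_p)]
    = 4.7/2.22 × [0.025×log₁₀(75.5/41.1) + 0.24×log₁₀(99.914/75.5)]
    = 2.1171 × [0.0066026 + 0.029203] = 0.0758 m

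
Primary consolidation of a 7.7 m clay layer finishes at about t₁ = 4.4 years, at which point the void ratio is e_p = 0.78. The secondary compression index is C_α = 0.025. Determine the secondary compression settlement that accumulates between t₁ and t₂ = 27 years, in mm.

S_s ≈ 85.2 mm

Secondary compression: S_s = C_α·H/(1+e_p)·log₁₀(t₂/t₁)
S_s = 0.025×7.7/(1+0.78)×log₁₀(27/4.4)
    = 0.1081 × 0.7879 = 0.08521 m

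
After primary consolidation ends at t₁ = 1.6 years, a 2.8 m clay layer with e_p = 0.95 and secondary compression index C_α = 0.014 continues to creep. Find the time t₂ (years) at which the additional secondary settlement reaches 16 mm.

t₂ ≈ 10 years

S_s = C_α·H/(1+e_p)·log₁₀(t₂/t₁) ⇒ log₁₀(t₂/t₁) = S_s·(1+e_p)/(C_α·H).
log₁₀(t₂/t₁) = 0.016 × (1+0.95) / (0.014×2.8) = 0.7959
t₂ = t₁ × 10^0.7959 = 1.6 × 6.251 = 10 years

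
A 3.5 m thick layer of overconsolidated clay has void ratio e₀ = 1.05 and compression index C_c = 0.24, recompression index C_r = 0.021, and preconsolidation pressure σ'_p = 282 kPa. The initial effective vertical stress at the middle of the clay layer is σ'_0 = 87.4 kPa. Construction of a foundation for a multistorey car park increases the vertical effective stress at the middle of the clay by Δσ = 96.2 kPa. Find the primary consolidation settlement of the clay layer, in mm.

Final effective stress: σ'_f = 87.4 + 96.2 = 183.6 kPa.
σ'_f = 183.6 ≤ σ'_p = 282 kPa, so the clay remains overconsolidated and only the recompression index applies:
S_c = C_r·H/(1+e₀)·log₁₀(σ'_f/σ'_0) = 0.021×3.5/2.05×log₁₀(183.6/87.4)
    = 0.035853 × 0.32236 = 0.01156 m

S_c ≈ 11.6 mm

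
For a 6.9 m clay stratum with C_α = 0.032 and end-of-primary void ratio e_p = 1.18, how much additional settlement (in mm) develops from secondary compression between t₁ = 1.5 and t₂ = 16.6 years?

Secondary compression: S_s = C_α·H/(1+e_p)·log₁₀(t₂/t₁)
S_s = 0.032×6.9/(1+1.18)×log₁₀(16.6/1.5)
    = 0.1013 × 1.044 = 0.1057 m

S_s ≈ 106 mm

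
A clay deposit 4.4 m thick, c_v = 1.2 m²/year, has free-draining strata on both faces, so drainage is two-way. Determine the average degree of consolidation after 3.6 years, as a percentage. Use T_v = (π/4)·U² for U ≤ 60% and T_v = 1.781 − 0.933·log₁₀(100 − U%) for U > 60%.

Drainage path length: H_d = H/2 = 2.2 m (double drainage).
T_v = c_v·t/H_d² = 1.2×3.6/2.2² = 0.89256.
T_v = 0.89256 corresponds to the U > 60% branch:
U = 1 − 10^((1.781 − T_v)/0.933)/100 = 0.9104

U ≈ 91 %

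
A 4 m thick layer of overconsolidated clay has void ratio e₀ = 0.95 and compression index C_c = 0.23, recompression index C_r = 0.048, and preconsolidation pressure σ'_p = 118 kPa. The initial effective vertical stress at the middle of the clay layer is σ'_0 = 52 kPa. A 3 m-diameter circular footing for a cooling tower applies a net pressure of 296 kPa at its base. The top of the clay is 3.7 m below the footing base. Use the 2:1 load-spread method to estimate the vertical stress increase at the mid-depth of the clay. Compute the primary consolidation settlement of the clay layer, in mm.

Mid-depth of clay below the footing base: z = 3.7 + 4/2 = 5.7 m.
Stress increase at mid-clay by the 2:1 spreading method:
Δσ ≈ qD²/(D+z)² = 296×3²/(3+5.7)² = 35.196 kPa
Final effective stress: σ'_f = 52 + 35.196 = 87.196 kPa.
σ'_f = 87.196 ≤ σ'_p = 118 kPa, so the clay remains overconsolidated and only the recompression index applies:
S_c = C_r·H/(1+e₀)·log₁₀(σ'_f/σ'_0) = 0.048×4/1.95×log₁₀(87.196/52)
    = 0.098462 × 0.22449 = 0.0221 m

S_c ≈ 22.1 mm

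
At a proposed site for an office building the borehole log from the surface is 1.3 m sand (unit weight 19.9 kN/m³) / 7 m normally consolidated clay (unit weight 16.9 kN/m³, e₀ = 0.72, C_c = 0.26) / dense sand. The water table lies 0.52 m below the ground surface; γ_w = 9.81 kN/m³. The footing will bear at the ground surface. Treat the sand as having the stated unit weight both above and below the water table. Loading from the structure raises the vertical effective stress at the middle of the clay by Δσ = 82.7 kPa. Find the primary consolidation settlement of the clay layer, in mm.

S_c ≈ 493 mm

Mid-depth of clay below the ground surface: z = 1.3 + 7/2 = 4.8 m.
Total vertical stress at mid-clay: σ_v = 19.9×1.3 + 16.9×3.5 = 85.02 kPa.
Pore pressure: u = 9.81×(4.8 − 0.52) = 41.987 kPa.
Initial effective stress: σ'_0 = σ_v − u = 85.02 − 41.987 = 43.033 kPa.
Final effective stress: σ'_f = σ'_0 + Δσ = 43.033 + 82.7 = 125.73 kPa.
Normally consolidated clay, so the full stress increment lies on the virgin compression line:
S_c = C_c·H/(1+e₀)·log₁₀(σ'_f/σ'_0) = 0.26×7/(1+0.72)×log₁₀(125.73/43.033)
    = 1.0581 × 0.46564 = 0.4927 m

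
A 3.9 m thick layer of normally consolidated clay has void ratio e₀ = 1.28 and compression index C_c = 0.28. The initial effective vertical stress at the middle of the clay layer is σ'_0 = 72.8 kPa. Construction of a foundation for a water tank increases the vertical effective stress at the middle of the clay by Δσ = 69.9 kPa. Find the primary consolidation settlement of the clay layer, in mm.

Final effective stress: σ'_f = σ'_0 + Δσ = 72.8 + 69.9 = 142.7 kPa.
Normally consolidated clay, so the full stress increment lies on the virgin compression line:
S_c = C_c·H/(1+e₀)·log₁₀(σ'_f/σ'_0) = 0.28×3.9/(1+1.28)×log₁₀(142.7/72.8)
    = 0.47895 × 0.29229 = 0.14 m

S_c ≈ 140 mm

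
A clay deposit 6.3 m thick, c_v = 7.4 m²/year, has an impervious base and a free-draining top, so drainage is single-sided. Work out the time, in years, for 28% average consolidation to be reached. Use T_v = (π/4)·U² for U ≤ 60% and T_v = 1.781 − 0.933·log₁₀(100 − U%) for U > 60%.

Drainage path length: H_d = H = 6.3 m (single drainage).
U ≤ 60%: T_v = (π/4)·U² = (π/4)×0.28² = 0.061575.
t = T_v·H_d²/c_v = 0.061575×6.3²/7.4 = 0.3303 years.

t ≈ 0.33 years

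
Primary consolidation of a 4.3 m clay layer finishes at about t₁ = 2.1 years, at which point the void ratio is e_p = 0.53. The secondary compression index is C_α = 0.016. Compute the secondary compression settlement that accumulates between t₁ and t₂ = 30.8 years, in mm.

S_s ≈ 52.4 mm

Secondary compression: S_s = C_α·H/(1+e_p)·log₁₀(t₂/t₁)
S_s = 0.016×4.3/(1+0.53)×log₁₀(30.8/2.1)
    = 0.04497 × 1.166 = 0.05245 m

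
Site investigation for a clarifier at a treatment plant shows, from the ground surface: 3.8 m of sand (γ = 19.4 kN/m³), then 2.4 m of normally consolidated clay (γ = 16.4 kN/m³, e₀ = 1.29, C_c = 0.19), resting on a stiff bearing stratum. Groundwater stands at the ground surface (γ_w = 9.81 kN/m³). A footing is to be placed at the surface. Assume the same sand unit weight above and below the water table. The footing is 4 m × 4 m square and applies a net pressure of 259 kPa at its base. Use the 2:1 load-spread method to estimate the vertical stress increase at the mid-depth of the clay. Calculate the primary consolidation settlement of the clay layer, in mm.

Mid-depth of clay below the ground surface: z = 3.8 + 2.4/2 = 5 m.
Total vertical stress at mid-clay: σ_v = 19.4×3.8 + 16.4×1.2 = 93.4 kPa.
Pore pressure: u = 9.81×(5 − 0) = 49.05 kPa.
Initial effective stress: σ'_0 = σ_v − u = 93.4 − 49.05 = 44.35 kPa.
Stress increase at mid-clay by the 2:1 spreading method:
Δσ = qBL/((B+z)(L+z)) = 259×4×4/((4+5)(4+5)) = 51.16 kPa
Final effective stress: σ'_f = σ'_0 + Δσ = 44.35 + 51.16 = 95.51 kPa.
Normally consolidated clay, so the full stress increment lies on the virgin compression line:
S_c = C_c·H/(1+e₀)·log₁₀(σ'_f/σ'_0) = 0.19×2.4/(1+1.29)×log₁₀(95.51/44.35)
    = 0.19913 × 0.33316 = 0.06634 m

S_c ≈ 66.3 mm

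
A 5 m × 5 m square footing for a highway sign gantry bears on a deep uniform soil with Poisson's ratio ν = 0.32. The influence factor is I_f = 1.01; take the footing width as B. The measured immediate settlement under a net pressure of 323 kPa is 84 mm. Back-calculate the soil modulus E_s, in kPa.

E_s ≈ 17400 kPa

S_e = q·B·(1−ν²)/E_s · I_f  ⇒  E_s = q·B·(1−ν²)·I_f / S_e.
E_s = 323 × 5 × 0.8976 × 1.01 / 0.084 = 17430 kPa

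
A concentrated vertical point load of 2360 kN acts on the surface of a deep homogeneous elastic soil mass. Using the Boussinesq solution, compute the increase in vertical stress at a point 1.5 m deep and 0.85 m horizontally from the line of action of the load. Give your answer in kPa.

Δσ_z ≈ 250 kPa

Boussinesq vertical stress below a point load on an elastic half-space:
Δσ_z = 3P/(2πz²) · [1 + (r/z)²]^(−5/2)
r/z = 0.85/1.5 = 0.56667; [1+(r/z)²]^(−5/2) = 0.49848.
Δσ_z = 3×2360/(2π×1.5²) × 0.49848 = 500.81 × 0.49848 = 249.6 kPa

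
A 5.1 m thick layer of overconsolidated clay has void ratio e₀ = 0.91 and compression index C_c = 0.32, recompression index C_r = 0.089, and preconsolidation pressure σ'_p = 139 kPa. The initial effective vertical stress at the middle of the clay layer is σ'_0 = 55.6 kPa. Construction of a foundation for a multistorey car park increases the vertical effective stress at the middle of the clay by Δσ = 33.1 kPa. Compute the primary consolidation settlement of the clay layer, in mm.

Final effective stress: σ'_f = 55.6 + 33.1 = 88.7 kPa.
σ'_f = 88.7 ≤ σ'_p = 139 kPa, so the clay remains overconsolidated and only the recompression index applies:
S_c = C_r·H/(1+e₀)·log₁₀(σ'_f/σ'_0) = 0.089×5.1/1.91×log₁₀(88.7/55.6)
    = 0.23765 × 0.20285 = 0.04821 m

S_c ≈ 48.2 mm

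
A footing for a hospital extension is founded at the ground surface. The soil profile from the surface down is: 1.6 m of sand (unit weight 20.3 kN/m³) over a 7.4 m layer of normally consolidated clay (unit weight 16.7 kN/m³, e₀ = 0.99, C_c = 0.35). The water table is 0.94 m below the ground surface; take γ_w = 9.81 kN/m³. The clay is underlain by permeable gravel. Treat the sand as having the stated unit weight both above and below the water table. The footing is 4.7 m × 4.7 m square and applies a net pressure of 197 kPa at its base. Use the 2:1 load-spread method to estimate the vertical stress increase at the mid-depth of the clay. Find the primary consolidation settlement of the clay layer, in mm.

S_c ≈ 346 mm

Mid-depth of clay below the ground surface: z = 1.6 + 7.4/2 = 5.3 m.
Total vertical stress at mid-clay: σ_v = 20.3×1.6 + 16.7×3.7 = 94.27 kPa.
Pore pressure: u = 9.81×(5.3 − 0.94) = 42.772 kPa.
Initial effective stress: σ'_0 = σ_v − u = 94.27 − 42.772 = 51.498 kPa.
Stress increase at mid-clay by the 2:1 spreading method:
Δσ = qBL/((B+z)(L+z)) = 197×4.7×4.7/((4.7+5.3)(4.7+5.3)) = 43.517 kPa
Final effective stress: σ'_f = σ'_0 + Δσ = 51.498 + 43.517 = 95.015 kPa.
Normally consolidated clay, so the full stress increment lies on the virgin compression line:
S_c = C_c·H/(1+e₀)·log₁₀(σ'_f/σ'_0) = 0.35×7.4/(1+0.99)×log₁₀(95.015/51.498)
    = 1.3015 × 0.266 = 0.3462 m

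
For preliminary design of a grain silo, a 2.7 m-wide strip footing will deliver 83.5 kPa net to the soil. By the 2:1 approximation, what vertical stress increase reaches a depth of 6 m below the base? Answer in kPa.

By the 2:1 method the load spreads at 1 horizontal : 2 vertical, so at depth z the loaded area has grown by z in each plan dimension:
Δσ = qB/(B+z) = 83.5×2.7/(2.7+6) = 25.914 kPa

Δσ_z ≈ 25.9 kPa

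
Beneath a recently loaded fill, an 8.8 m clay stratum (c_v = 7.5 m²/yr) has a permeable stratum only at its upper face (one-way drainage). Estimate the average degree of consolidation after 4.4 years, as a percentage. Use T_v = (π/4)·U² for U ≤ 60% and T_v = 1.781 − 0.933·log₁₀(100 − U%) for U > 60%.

U ≈ 71.7 %

Drainage path length: H_d = H = 8.8 m (single drainage).
T_v = c_v·t/H_d² = 7.5×4.4/8.8² = 0.42614.
T_v = 0.42614 corresponds to the U > 60% branch:
U = 1 − 10^((1.781 − T_v)/0.933)/100 = 0.7168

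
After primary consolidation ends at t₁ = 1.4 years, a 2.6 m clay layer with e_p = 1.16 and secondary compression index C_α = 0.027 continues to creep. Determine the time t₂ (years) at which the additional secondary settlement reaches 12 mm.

S_s = C_α·H/(1+e_p)·log₁₀(t₂/t₁) ⇒ log₁₀(t₂/t₁) = S_s·(1+e_p)/(C_α·H).
log₁₀(t₂/t₁) = 0.012 × (1+1.16) / (0.027×2.6) = 0.3692
t₂ = t₁ × 10^0.3692 = 1.4 × 2.34 = 3.276 years

t₂ ≈ 3.28 years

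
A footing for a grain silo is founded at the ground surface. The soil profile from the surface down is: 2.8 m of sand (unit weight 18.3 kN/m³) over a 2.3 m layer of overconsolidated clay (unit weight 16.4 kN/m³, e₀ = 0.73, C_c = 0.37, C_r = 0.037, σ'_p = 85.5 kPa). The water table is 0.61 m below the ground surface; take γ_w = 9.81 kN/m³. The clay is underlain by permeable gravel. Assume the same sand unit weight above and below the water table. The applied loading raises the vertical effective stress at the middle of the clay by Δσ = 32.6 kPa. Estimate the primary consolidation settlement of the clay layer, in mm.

Mid-depth of clay below the ground surface: z = 2.8 + 2.3/2 = 3.95 m.
Total vertical stress at mid-clay: σ_v = 18.3×2.8 + 16.4×1.15 = 70.1 kPa.
Pore pressure: u = 9.81×(3.95 − 0.61) = 32.765 kPa.
Initial effective stress: σ'_0 = σ_v − u = 70.1 − 32.765 = 37.335 kPa.
Final effective stress: σ'_f = 37.335 + 32.6 = 69.935 kPa.
σ'_f = 69.935 ≤ σ'_p = 85.5 kPa, so the clay remains overconsolidated and only the recompression index applies:
S_c = C_r·H/(1+e₀)·log₁₀(σ'_f/σ'_0) = 0.037×2.3/1.73×log₁₀(69.935/37.335)
    = 0.049191 × 0.27258 = 0.01341 m

S_c ≈ 13.4 mm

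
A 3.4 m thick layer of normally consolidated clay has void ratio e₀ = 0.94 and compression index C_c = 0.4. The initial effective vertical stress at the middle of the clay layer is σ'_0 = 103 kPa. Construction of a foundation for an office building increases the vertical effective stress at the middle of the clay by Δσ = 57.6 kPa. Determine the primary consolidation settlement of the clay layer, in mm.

Final effective stress: σ'_f = σ'_0 + Δσ = 103 + 57.6 = 160.6 kPa.
Normally consolidated clay, so the full stress increment lies on the virgin compression line:
S_c = C_c·H/(1+e₀)·log₁₀(σ'_f/σ'_0) = 0.4×3.4/(1+0.94)×log₁₀(160.6/103)
    = 0.70103 × 0.19291 = 0.1352 m

S_c ≈ 135 mm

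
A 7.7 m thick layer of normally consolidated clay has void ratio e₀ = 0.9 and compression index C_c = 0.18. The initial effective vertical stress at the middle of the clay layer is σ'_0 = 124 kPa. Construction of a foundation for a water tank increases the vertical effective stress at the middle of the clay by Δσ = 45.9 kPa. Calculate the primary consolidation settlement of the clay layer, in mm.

S_c ≈ 99.8 mm

Final effective stress: σ'_f = σ'_0 + Δσ = 124 + 45.9 = 169.9 kPa.
Normally consolidated clay, so the full stress increment lies on the virgin compression line:
S_c = C_c·H/(1+e₀)·log₁₀(σ'_f/σ'_0) = 0.18×7.7/(1+0.9)×log₁₀(169.9/124)
    = 0.72947 × 0.13677 = 0.09977 m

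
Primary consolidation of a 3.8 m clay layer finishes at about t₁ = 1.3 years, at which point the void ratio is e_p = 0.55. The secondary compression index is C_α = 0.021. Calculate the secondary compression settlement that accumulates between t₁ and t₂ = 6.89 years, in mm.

S_s ≈ 37.3 mm

Secondary compression: S_s = C_α·H/(1+e_p)·log₁₀(t₂/t₁)
S_s = 0.021×3.8/(1+0.55)×log₁₀(6.89/1.3)
    = 0.05148 × 0.7243 = 0.03729 m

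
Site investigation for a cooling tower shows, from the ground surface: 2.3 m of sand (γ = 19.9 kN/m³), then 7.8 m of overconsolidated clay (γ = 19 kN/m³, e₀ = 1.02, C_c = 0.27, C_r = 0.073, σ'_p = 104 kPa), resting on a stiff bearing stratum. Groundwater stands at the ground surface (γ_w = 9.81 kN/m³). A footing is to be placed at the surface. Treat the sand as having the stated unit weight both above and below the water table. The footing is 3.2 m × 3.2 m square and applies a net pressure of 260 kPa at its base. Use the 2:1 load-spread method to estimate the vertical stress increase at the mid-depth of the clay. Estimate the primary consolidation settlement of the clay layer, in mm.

Mid-depth of clay below the ground surface: z = 2.3 + 7.8/2 = 6.2 m.
Total vertical stress at mid-clay: σ_v = 19.9×2.3 + 19×3.9 = 119.87 kPa.
Pore pressure: u = 9.81×(6.2 − 0) = 60.822 kPa.
Initial effective stress: σ'_0 = σ_v − u = 119.87 − 60.822 = 59.048 kPa.
Stress increase at mid-clay by the 2:1 spreading method:
Δσ = qBL/((B+z)(L+z)) = 260×3.2×3.2/((3.2+6.2)(3.2+6.2)) = 30.131 kPa
Final effective stress: σ'_f = 59.048 + 30.131 = 89.179 kPa.
σ'_f = 89.179 ≤ σ'_p = 104 kPa, so the clay remains overconsolidated and only the recompression index applies:
S_c = C_r·H/(1+e₀)·log₁₀(σ'_f/σ'_0) = 0.073×7.8/2.02×log₁₀(89.179/59.048)
    = 0.28188 × 0.17906 = 0.05047 m

S_c ≈ 50.5 mm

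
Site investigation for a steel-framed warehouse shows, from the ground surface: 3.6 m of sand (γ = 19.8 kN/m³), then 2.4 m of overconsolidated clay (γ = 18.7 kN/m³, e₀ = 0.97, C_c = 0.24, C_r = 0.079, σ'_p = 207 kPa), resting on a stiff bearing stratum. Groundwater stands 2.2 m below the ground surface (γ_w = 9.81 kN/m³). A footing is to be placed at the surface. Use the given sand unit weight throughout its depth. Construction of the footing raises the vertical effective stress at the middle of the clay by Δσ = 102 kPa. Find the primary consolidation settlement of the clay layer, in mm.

Mid-depth of clay below the ground surface: z = 3.6 + 2.4/2 = 4.8 m.
Total vertical stress at mid-clay: σ_v = 19.8×3.6 + 18.7×1.2 = 93.72 kPa.
Pore pressure: u = 9.81×(4.8 − 2.2) = 25.506 kPa.
Initial effective stress: σ'_0 = σ_v − u = 93.72 − 25.506 = 68.214 kPa.
Final effective stress: σ'_f = 68.214 + 102 = 170.21 kPa.
σ'_f = 170.21 ≤ σ'_p = 207 kPa, so the clay remains overconsolidated and only the recompression index applies:
S_c = C_r·H/(1+e₀)·log₁₀(σ'_f/σ'_0) = 0.079×2.4/1.97×log₁₀(170.21/68.214)
    = 0.096246 × 0.39711 = 0.03822 m

S_c ≈ 38.2 mm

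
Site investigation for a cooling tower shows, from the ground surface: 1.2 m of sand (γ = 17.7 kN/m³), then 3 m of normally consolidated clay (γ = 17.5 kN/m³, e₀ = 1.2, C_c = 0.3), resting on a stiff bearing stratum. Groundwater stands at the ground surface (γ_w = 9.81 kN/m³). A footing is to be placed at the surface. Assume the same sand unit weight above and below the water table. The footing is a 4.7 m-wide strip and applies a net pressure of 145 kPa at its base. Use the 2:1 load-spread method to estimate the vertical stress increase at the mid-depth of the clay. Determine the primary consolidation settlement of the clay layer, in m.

S_c ≈ 0.299 m

Mid-depth of clay below the ground surface: z = 1.2 + 3/2 = 2.7 m.
Total vertical stress at mid-clay: σ_v = 17.7×1.2 + 17.5×1.5 = 47.49 kPa.
Pore pressure: u = 9.81×(2.7 − 0) = 26.487 kPa.
Initial effective stress: σ'_0 = σ_v − u = 47.49 − 26.487 = 21.003 kPa.
Stress increase at mid-clay by the 2:1 spreading method:
Δσ = qB/(B+z) = 145×4.7/(4.7+2.7) = 92.095 kPa
Final effective stress: σ'_f = σ'_0 + Δσ = 21.003 + 92.095 = 113.1 kPa.
Normally consolidated clay, so the full stress increment lies on the virgin compression line:
S_c = C_c·H/(1+e₀)·log₁₀(σ'_f/σ'_0) = 0.3×3/(1+1.2)×log₁₀(113.1/21.003)
    = 0.40909 × 0.73118 = 0.2991 m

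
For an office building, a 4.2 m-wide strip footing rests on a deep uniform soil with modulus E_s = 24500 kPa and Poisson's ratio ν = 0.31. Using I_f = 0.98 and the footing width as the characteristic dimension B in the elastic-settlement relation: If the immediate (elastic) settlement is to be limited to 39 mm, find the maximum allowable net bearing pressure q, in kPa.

q ≈ 257 kPa

S_e = q·B·(1−ν²)/E_s · I_f  ⇒  q = S_e·E_s / (B·(1−ν²)·I_f).
q = 0.039 × 24500 / (4.2 × 0.9039 × 0.98) = 256.8 kPa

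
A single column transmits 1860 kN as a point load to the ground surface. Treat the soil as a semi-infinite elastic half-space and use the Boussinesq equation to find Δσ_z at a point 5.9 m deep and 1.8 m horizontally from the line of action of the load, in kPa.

Δσ_z ≈ 20.4 kPa

Boussinesq vertical stress below a point load on an elastic half-space:
Δσ_z = 3P/(2πz²) · [1 + (r/z)²]^(−5/2)
r/z = 1.8/5.9 = 0.30508; [1+(r/z)²]^(−5/2) = 0.80052.
Δσ_z = 3×1860/(2π×5.9²) × 0.80052 = 25.512 × 0.80052 = 20.42 kPa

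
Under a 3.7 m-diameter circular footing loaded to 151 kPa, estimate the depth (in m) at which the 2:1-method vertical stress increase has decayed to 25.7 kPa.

z ≈ 5.27 m

2:1 spreading — at depth z the loaded area has grown by z in each plan dimension:
qD²/(D+z)² = Δσ_z ⇒ z = D(√(q/Δσ_z) − 1) = 3.7×(√(151/25.7) − 1) = 5.269 m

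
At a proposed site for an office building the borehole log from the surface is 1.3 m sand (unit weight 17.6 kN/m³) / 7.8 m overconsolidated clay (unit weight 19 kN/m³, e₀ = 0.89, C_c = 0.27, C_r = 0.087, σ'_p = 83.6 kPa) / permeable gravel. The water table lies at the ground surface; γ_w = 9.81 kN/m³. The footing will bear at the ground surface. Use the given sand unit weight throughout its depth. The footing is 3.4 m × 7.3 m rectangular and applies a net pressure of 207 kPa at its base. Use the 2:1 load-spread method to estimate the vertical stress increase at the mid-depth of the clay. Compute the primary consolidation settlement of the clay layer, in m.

S_c ≈ 0.149 m

Mid-depth of clay below the ground surface: z = 1.3 + 7.8/2 = 5.2 m.
Total vertical stress at mid-clay: σ_v = 17.6×1.3 + 19×3.9 = 96.98 kPa.
Pore pressure: u = 9.81×(5.2 − 0) = 51.012 kPa.
Initial effective stress: σ'_0 = σ_v − u = 96.98 − 51.012 = 45.968 kPa.
Stress increase at mid-clay by the 2:1 spreading method:
Δσ = qBL/((B+z)(L+z)) = 207×3.4×7.3/((3.4+5.2)(7.3+5.2)) = 47.793 kPa
Final effective stress: σ'_f = 45.968 + 47.793 = 93.761 kPa.
σ'_f = 93.761 > σ'_p = 83.6 kPa, so the stress path crosses the preconsolidation pressure — recompression up to σ'_p, then virgin compression beyond:
S_c = H/(1+e₀)·[C_r·log₁₀(σ'_p/σ'_0) + C_c·log₁₀(σ'_f/σ'_p)]
    = 7.8/1.89 × [0.087×log₁₀(83.6/45.968) + 0.27×log₁₀(93.761/83.6)]
    = 4.127 × [0.022598 + 0.01345] = 0.1488 m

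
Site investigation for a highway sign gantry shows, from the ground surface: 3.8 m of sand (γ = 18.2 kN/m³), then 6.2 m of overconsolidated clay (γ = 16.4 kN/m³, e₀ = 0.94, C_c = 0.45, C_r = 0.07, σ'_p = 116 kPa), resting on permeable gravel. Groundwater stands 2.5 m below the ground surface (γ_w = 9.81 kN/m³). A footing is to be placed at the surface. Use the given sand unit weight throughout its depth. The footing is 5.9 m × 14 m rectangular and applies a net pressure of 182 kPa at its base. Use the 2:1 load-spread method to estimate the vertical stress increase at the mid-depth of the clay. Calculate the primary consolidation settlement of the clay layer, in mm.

S_c ≈ 126 mm

Mid-depth of clay below the ground surface: z = 3.8 + 6.2/2 = 6.9 m.
Total vertical stress at mid-clay: σ_v = 18.2×3.8 + 16.4×3.1 = 120 kPa.
Pore pressure: u = 9.81×(6.9 − 2.5) = 43.164 kPa.
Initial effective stress: σ'_0 = σ_v − u = 120 − 43.164 = 76.836 kPa.
Stress increase at mid-clay by the 2:1 spreading method:
Δσ = qBL/((B+z)(L+z)) = 182×5.9×14/((5.9+6.9)(14+6.9)) = 56.195 kPa
Final effective stress: σ'_f = 76.836 + 56.195 = 133.03 kPa.
σ'_f = 133.03 > σ'_p = 116 kPa, so the stress path crosses the preconsolidation pressure — recompression up to σ'_p, then virgin compression beyond:
S_c = H/(1+e₀)·[C_r·log₁₀(σ'_p/σ'_0) + C_c·log₁₀(σ'_f/σ'_p)]
    = 6.2/1.94 × [0.07×log₁₀(116/76.836) + 0.45×log₁₀(133.03/116)]
    = 3.1959 × [0.012523 + 0.026771] = 0.1256 m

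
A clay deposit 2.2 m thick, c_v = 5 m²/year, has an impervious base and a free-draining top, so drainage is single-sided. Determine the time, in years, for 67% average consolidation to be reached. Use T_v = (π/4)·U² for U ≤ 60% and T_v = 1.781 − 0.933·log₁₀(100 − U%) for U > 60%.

t ≈ 0.353 years

Drainage path length: H_d = H = 2.2 m (single drainage).
U > 60%: T_v = 1.781 − 0.933·log₁₀(100 − 67) = 0.36423.
t = T_v·H_d²/c_v = 0.36423×2.2²/5 = 0.3526 years.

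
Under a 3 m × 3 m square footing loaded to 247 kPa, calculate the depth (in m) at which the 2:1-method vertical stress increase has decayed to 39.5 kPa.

2:1 spreading — at depth z the loaded area has grown by z in each plan dimension:
qB²/(B+z)² = Δσ_z ⇒ z = B(√(q/Δσ_z) − 1) = 3×(√(247/39.5) − 1) = 4.502 m

z ≈ 4.5 m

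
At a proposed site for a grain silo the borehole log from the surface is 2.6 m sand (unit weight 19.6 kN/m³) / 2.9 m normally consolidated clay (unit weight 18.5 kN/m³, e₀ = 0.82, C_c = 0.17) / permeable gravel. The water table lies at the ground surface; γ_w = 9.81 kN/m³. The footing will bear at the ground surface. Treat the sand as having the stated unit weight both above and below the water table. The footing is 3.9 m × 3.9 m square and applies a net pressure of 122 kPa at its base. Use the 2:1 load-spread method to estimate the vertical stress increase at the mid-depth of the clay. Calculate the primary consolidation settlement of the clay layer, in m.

Mid-depth of clay below the ground surface: z = 2.6 + 2.9/2 = 4.05 m.
Total vertical stress at mid-clay: σ_v = 19.6×2.6 + 18.5×1.45 = 77.785 kPa.
Pore pressure: u = 9.81×(4.05 − 0) = 39.73 kPa.
Initial effective stress: σ'_0 = σ_v − u = 77.785 − 39.73 = 38.055 kPa.
Stress increase at mid-clay by the 2:1 spreading method:
Δσ = qBL/((B+z)(L+z)) = 122×3.9×3.9/((3.9+4.05)(3.9+4.05)) = 29.36 kPa
Final effective stress: σ'_f = σ'_0 + Δσ = 38.055 + 29.36 = 67.415 kPa.
Normally consolidated clay, so the full stress increment lies on the virgin compression line:
S_c = C_c·H/(1+e₀)·log₁₀(σ'_f/σ'_0) = 0.17×2.9/(1+0.82)×log₁₀(67.415/38.055)
    = 0.27088 × 0.24834 = 0.06727 m

S_c ≈ 0.0673 m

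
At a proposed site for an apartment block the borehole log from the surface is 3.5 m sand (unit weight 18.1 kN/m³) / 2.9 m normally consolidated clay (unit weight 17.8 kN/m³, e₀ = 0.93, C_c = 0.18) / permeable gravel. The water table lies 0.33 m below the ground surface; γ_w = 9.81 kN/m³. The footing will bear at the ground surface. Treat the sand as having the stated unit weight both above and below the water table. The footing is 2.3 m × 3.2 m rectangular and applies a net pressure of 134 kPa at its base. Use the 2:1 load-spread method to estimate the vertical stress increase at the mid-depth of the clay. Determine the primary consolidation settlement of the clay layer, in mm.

Mid-depth of clay below the ground surface: z = 3.5 + 2.9/2 = 4.95 m.
Total vertical stress at mid-clay: σ_v = 18.1×3.5 + 17.8×1.45 = 89.16 kPa.
Pore pressure: u = 9.81×(4.95 − 0.33) = 45.322 kPa.
Initial effective stress: σ'_0 = σ_v − u = 89.16 − 45.322 = 43.838 kPa.
Stress increase at mid-clay by the 2:1 spreading method:
Δσ = qBL/((B+z)(L+z)) = 134×2.3×3.2/((2.3+4.95)(3.2+4.95)) = 16.691 kPa
Final effective stress: σ'_f = σ'_0 + Δσ = 43.838 + 16.691 = 60.529 kPa.
Normally consolidated clay, so the full stress increment lies on the virgin compression line:
S_c = C_c·H/(1+e₀)·log₁₀(σ'_f/σ'_0) = 0.18×2.9/(1+0.93)×log₁₀(60.529/43.838)
    = 0.27047 × 0.14011 = 0.0379 m

S_c ≈ 37.9 mm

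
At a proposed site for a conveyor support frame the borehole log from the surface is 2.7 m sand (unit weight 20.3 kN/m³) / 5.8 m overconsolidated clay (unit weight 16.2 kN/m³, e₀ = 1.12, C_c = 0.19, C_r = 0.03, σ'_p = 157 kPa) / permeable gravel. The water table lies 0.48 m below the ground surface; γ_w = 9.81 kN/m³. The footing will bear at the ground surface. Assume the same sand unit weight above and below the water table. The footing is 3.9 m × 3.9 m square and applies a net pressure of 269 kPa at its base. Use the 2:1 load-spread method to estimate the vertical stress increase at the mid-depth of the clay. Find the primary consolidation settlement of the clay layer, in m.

S_c ≈ 0.0225 m

Mid-depth of clay below the ground surface: z = 2.7 + 5.8/2 = 5.6 m.
Total vertical stress at mid-clay: σ_v = 20.3×2.7 + 16.2×2.9 = 101.79 kPa.
Pore pressure: u = 9.81×(5.6 − 0.48) = 50.227 kPa.
Initial effective stress: σ'_0 = σ_v − u = 101.79 − 50.227 = 51.563 kPa.
Stress increase at mid-clay by the 2:1 spreading method:
Δσ = qBL/((B+z)(L+z)) = 269×3.9×3.9/((3.9+5.6)(3.9+5.6)) = 45.335 kPa
Final effective stress: σ'_f = 51.563 + 45.335 = 96.898 kPa.
σ'_f = 96.898 ≤ σ'_p = 157 kPa, so the clay remains overconsolidated and only the recompression index applies:
S_c = C_r·H/(1+e₀)·log₁₀(σ'_f/σ'_0) = 0.03×5.8/2.12×log₁₀(96.898/51.563)
    = 0.082074 × 0.27398 = 0.02249 m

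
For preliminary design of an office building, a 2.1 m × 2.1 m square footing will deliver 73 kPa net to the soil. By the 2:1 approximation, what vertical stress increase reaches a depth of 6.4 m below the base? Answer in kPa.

Δσ_z ≈ 4.46 kPa

By the 2:1 method the load spreads at 1 horizontal : 2 vertical, so at depth z the loaded area has grown by z in each plan dimension:
Δσ = qBL/((B+z)(L+z)) = 73×2.1×2.1/((2.1+6.4)(2.1+6.4)) = 4.4558 kPa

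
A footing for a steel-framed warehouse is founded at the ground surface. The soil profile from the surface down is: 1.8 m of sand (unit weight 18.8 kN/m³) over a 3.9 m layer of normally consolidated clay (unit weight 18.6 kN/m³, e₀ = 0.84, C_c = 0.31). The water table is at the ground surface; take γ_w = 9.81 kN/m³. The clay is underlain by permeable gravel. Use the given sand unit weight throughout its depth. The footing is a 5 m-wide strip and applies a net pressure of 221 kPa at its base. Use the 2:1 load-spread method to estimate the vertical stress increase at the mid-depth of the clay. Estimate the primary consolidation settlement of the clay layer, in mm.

Mid-depth of clay below the ground surface: z = 1.8 + 3.9/2 = 3.75 m.
Total vertical stress at mid-clay: σ_v = 18.8×1.8 + 18.6×1.95 = 70.11 kPa.
Pore pressure: u = 9.81×(3.75 − 0) = 36.788 kPa.
Initial effective stress: σ'_0 = σ_v − u = 70.11 − 36.788 = 33.322 kPa.
Stress increase at mid-clay by the 2:1 spreading method:
Δσ = qB/(B+z) = 221×5/(5+3.75) = 126.29 kPa
Final effective stress: σ'_f = σ'_0 + Δσ = 33.322 + 126.29 = 159.61 kPa.
Normally consolidated clay, so the full stress increment lies on the virgin compression line:
S_c = C_c·H/(1+e₀)·log₁₀(σ'_f/σ'_0) = 0.31×3.9/(1+0.84)×log₁₀(159.61/33.322)
    = 0.65707 × 0.68033 = 0.447 m

S_c ≈ 447 mm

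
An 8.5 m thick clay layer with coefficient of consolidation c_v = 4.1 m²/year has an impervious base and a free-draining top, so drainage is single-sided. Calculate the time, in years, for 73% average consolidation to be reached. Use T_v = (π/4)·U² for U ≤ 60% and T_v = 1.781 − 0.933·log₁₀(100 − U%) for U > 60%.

t ≈ 7.85 years

Drainage path length: H_d = H = 8.5 m (single drainage).
U > 60%: T_v = 1.781 − 0.933·log₁₀(100 − 73) = 0.44554.
t = T_v·H_d²/c_v = 0.44554×8.5²/4.1 = 7.851 years.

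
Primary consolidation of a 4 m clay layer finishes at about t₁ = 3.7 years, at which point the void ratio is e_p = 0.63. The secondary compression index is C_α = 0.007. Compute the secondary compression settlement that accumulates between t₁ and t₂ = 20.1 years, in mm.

Secondary compression: S_s = C_α·H/(1+e_p)·log₁₀(t₂/t₁)
S_s = 0.007×4/(1+0.63)×log₁₀(20.1/3.7)
    = 0.01718 × 0.735 = 0.01263 m

S_s ≈ 12.6 mm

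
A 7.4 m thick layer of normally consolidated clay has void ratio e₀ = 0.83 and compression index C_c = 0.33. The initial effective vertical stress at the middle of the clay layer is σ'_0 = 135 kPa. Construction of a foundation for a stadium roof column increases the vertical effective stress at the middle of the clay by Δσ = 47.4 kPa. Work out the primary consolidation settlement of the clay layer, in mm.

Final effective stress: σ'_f = σ'_0 + Δσ = 135 + 47.4 = 182.4 kPa.
Normally consolidated clay, so the full stress increment lies on the virgin compression line:
S_c = C_c·H/(1+e₀)·log₁₀(σ'_f/σ'_0) = 0.33×7.4/(1+0.83)×log₁₀(182.4/135)
    = 1.3344 × 0.13069 = 0.1744 m

S_c ≈ 174 mm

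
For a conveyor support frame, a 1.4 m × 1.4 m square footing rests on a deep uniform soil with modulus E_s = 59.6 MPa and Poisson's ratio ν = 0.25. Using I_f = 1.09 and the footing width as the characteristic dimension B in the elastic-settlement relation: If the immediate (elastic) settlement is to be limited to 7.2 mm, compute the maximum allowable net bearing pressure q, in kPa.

E_s = 59.6 MPa = 59600 kPa.
S_e = q·B·(1−ν²)/E_s · I_f  ⇒  q = S_e·E_s / (B·(1−ν²)·I_f).
q = 0.0072 × 59600 / (1.4 × 0.9375 × 1.09) = 300 kPa

q ≈ 300 kPa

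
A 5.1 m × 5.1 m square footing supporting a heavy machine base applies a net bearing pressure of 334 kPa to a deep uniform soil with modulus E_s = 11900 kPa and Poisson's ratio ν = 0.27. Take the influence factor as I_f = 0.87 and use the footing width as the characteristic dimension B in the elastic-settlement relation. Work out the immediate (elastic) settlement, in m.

Immediate (elastic) settlement: S_e = q·B·(1−ν²)/E_s · I_f.
S_e = 334 × 5.1 × (1 − 0.27²) / 11900 × 0.87
    = 334 × 5.1 × 0.9271 / 11900 × 0.87
    = 0.1155 m

S_e ≈ 0.115 m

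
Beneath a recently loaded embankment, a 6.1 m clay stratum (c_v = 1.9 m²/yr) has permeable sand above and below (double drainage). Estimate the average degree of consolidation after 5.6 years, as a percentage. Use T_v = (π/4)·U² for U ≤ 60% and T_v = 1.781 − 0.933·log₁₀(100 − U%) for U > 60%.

Drainage path length: H_d = H/2 = 3.05 m (double drainage).
T_v = c_v·t/H_d² = 1.9×5.6/3.05² = 1.1438.
T_v = 1.1438 corresponds to the U > 60% branch:
U = 1 − 10^((1.781 − T_v)/0.933)/100 = 0.9518

U ≈ 95.2 %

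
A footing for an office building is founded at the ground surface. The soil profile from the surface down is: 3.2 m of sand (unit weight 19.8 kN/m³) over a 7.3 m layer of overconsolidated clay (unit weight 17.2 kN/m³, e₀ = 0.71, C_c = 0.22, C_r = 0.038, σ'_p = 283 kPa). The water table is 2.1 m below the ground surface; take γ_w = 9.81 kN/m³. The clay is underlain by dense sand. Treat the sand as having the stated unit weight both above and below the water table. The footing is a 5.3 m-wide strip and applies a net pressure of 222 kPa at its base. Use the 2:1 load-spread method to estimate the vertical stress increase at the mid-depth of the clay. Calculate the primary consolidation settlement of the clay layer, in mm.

S_c ≈ 56.1 mm

Mid-depth of clay below the ground surface: z = 3.2 + 7.3/2 = 6.85 m.
Total vertical stress at mid-clay: σ_v = 19.8×3.2 + 17.2×3.65 = 126.14 kPa.
Pore pressure: u = 9.81×(6.85 − 2.1) = 46.598 kPa.
Initial effective stress: σ'_0 = σ_v − u = 126.14 − 46.598 = 79.542 kPa.
Stress increase at mid-clay by the 2:1 spreading method:
Δσ = qB/(B+z) = 222×5.3/(5.3+6.85) = 96.84 kPa
Final effective stress: σ'_f = 79.542 + 96.84 = 176.38 kPa.
σ'_f = 176.38 ≤ σ'_p = 283 kPa, so the clay remains overconsolidated and only the recompression index applies:
S_c = C_r·H/(1+e₀)·log₁₀(σ'_f/σ'_0) = 0.038×7.3/1.71×log₁₀(176.38/79.542)
    = 0.16222 × 0.34585 = 0.0561 m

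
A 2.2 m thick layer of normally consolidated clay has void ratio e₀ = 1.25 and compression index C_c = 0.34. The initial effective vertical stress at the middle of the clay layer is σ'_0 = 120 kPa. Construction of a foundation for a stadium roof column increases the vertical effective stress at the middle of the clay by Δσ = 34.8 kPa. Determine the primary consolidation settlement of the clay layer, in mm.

S_c ≈ 36.8 mm

Final effective stress: σ'_f = σ'_0 + Δσ = 120 + 34.8 = 154.8 kPa.
Normally consolidated clay, so the full stress increment lies on the virgin compression line:
S_c = C_c·H/(1+e₀)·log₁₀(σ'_f/σ'_0) = 0.34×2.2/(1+1.25)×log₁₀(154.8/120)
    = 0.33244 × 0.11059 = 0.03676 m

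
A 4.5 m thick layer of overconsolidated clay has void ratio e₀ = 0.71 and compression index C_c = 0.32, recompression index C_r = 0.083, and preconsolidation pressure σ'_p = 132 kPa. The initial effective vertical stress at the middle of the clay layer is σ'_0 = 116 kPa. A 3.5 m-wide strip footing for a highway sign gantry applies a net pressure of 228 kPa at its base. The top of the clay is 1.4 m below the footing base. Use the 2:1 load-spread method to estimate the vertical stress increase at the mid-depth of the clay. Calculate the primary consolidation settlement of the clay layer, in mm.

S_c ≈ 212 mm

Mid-depth of clay below the footing base: z = 1.4 + 4.5/2 = 3.65 m.
Stress increase at mid-clay by the 2:1 spreading method:
Δσ = qB/(B+z) = 228×3.5/(3.5+3.65) = 111.61 kPa
Final effective stress: σ'_f = 116 + 111.61 = 227.61 kPa.
σ'_f = 227.61 > σ'_p = 132 kPa, so the stress path crosses the preconsolidation pressure — recompression up to σ'_p, then virgin compression beyond:
S_c = H/(1+e₀)·[C_r·log₁₀(σ'_p/σ'_0) + C_c·log₁₀(σ'_f/σ'_p)]
    = 4.5/1.71 × [0.083×log₁₀(132/116) + 0.32×log₁₀(227.61/132)]
    = 2.6316 × [0.0046576 + 0.075718] = 0.2115 m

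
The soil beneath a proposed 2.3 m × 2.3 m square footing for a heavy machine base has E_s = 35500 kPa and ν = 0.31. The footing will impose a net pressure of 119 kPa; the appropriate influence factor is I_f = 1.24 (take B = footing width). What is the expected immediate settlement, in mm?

Immediate (elastic) settlement: S_e = q·B·(1−ν²)/E_s · I_f.
S_e = 119 × 2.3 × (1 − 0.31²) / 35500 × 1.24
    = 119 × 2.3 × 0.9039 / 35500 × 1.24
    = 0.008641 m = 8.641 mm

S_e ≈ 8.64 mm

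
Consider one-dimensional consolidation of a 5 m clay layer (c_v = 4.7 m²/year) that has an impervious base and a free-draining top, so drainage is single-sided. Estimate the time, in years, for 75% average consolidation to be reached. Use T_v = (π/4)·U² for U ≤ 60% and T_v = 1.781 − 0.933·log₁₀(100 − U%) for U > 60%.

t ≈ 2.54 years

Drainage path length: H_d = H = 5 m (single drainage).
U > 60%: T_v = 1.781 − 0.933·log₁₀(100 − 75) = 0.47672.
t = T_v·H_d²/c_v = 0.47672×5²/4.7 = 2.536 years.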